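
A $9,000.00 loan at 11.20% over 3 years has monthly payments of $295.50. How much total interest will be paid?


Total paid over the life of the loan = PMT × n.
Total paid = $295.50 × 36 = $10,638.00
Total interest = total paid − principal = $10,638.00 − $9,000.00 = $1,638.00

Total interest = (PMT × n) - PV = $1,638.00


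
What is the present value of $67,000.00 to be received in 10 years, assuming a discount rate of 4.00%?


Present value formula: PV = FV / (1 + r)^t
PV = $67,000.00 / (1 + 0.04)^10
PV = $67,000.00 / 1.4802443
PV = $45,262.80

PV = FV / (1 + r)^t = $45,262.80


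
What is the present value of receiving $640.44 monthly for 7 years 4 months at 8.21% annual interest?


Present value of an ordinary annuity: PV = PMT × (1 − (1 + r)^(−n)) / r
Monthly rate r = 0.0821/12 ≈ 0.00684167, n = 88
PV = $640.44 × (1 − (1 + 0.0821/12)^(−88)) / (0.0821/12)
PV = $640.44 × 65.948461
PV = $42,236.03

PV = PMT × (1-(1+r)^(-n))/r = $42,236.03


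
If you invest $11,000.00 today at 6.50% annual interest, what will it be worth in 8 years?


Future value formula: FV = PV × (1 + r)^t
FV = $11,000.00 × (1 + 0.065)^8
FV = $11,000.00 × 1.6549957
FV = $18,204.95

FV = PV × (1 + r)^t = $18,204.95


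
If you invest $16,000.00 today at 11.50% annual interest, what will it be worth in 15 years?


Future value formula: FV = PV × (1 + r)^t
FV = $16,000.00 × (1 + 0.115)^15
FV = $16,000.00 × 5.118268
FV = $81,892.29

FV = PV × (1 + r)^t = $81,892.29


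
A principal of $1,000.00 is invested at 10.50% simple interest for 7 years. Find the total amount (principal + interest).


Total amount formula: A = P(1 + rt) = P + P·r·t
Interest: I = P × r × t = $1,000.00 × 0.105 × 7 = $735.00
A = P + I = $1,000.00 + $735.00 = $1,735.00

A = P + I = P(1 + rt) = $1,735.00


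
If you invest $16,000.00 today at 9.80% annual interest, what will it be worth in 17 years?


Future value formula: FV = PV × (1 + r)^t
FV = $16,000.00 × (1 + 0.098)^17
FV = $16,000.00 × 4.900493
FV = $78,407.89

FV = PV × (1 + r)^t = $78,407.89


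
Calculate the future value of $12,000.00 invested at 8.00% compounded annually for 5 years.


Compound interest formula: A = P(1 + r/n)^(nt)
A = $12,000.00 × (1 + 0.08/1)^(1 × 5)
Growth factor: (1 + 0.08/1)^5 = 1.469328
A = $12,000.00 × 1.469328
A = $17,631.94

A = P(1 + r/n)^(nt) = $17,631.94


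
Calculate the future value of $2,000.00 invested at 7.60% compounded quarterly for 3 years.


Compound interest formula: A = P(1 + r/n)^(nt)
A = $2,000.00 × (1 + 0.076/4)^(4 × 3)
Growth factor: (1 + 0.076/4)^12 = 1.253401
A = $2,000.00 × 1.253401
A = $2,506.80

A = P(1 + r/n)^(nt) = $2,506.80


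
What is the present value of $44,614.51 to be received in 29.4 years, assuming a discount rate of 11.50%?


Present value formula: PV = FV / (1 + r)^t
PV = $44,614.51 / (1 + 0.115)^29.4
PV = $44,614.51 / 24.540370
PV = $1,818.00

PV = FV / (1 + r)^t = $1,818.00


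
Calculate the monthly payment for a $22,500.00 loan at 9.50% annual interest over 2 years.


Loan payment formula: PMT = PV × r / (1 − (1 + r)^(−n))
Monthly rate r = 0.095/12 ≈ 0.00791667, n = 24 months
Denominator: 1 − (1 + 0.095/12)^(−24) = 0.172422
PMT = $22,500.00 × (0.095/12) / 0.172422
PMT = $1,033.08 per month

PMT = PV × r / (1-(1+r)^(-n)) = $1,033.08/month


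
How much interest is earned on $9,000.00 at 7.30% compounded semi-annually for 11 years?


Compound interest earned = final amount − principal.
A = P(1 + r/n)^(nt) = $9,000.00 × (1 + 0.073/2)^(2 × 11) = $19,804.65
Interest = A − P = $19,804.65 − $9,000.00 = $10,804.65

Interest = A - P = $10,804.65


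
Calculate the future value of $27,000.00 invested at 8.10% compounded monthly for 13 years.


Compound interest formula: A = P(1 + r/n)^(nt)
A = $27,000.00 × (1 + 0.081/12)^(12 × 13)
Growth factor: (1 + 0.081/12)^156 = 2.856114
A = $27,000.00 × 2.856114
A = $77,115.08

A = P(1 + r/n)^(nt) = $77,115.08


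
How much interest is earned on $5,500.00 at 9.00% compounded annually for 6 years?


Compound interest earned = final amount − principal.
A = P(1 + r/n)^(nt) = $5,500.00 × (1 + 0.09/1)^(1 × 6) = $9,224.05
Interest = A − P = $9,224.05 − $5,500.00 = $3,724.05

Interest = A - P = $3,724.05


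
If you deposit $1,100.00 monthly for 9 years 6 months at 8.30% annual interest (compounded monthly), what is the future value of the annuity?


Future value of an ordinary annuity: FV = PMT × ((1 + r)^n − 1) / r
Monthly rate r = 0.083/12 ≈ 0.00691667, n = 114
FV = $1,100.00 × ((1 + 0.083/12)^114 − 1) / (0.083/12)
FV = $1,100.00 × 172.645301
FV = $189,909.83

FV = PMT × ((1+r)^n - 1)/r = $189,909.83


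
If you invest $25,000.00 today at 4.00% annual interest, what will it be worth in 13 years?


Future value formula: FV = PV × (1 + r)^t
FV = $25,000.00 × (1 + 0.04)^13
FV = $25,000.00 × 1.6650735
FV = $41,626.84

FV = PV × (1 + r)^t = $41,626.84


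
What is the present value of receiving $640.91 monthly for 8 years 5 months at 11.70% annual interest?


Present value of an ordinary annuity: PV = PMT × (1 − (1 + r)^(−n)) / r
Monthly rate r = 0.117/12 = 0.00975, n = 101
PV = $640.91 × (1 − (1 + 0.117/12)^(−101)) / (0.117/12)
PV = $640.91 × 64.069899
PV = $41,063.04

PV = PMT × (1-(1+r)^(-n))/r = $41,063.04


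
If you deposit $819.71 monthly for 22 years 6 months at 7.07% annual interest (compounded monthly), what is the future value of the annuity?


Future value of an ordinary annuity: FV = PMT × ((1 + r)^n − 1) / r
Monthly rate r = 0.0707/12 ≈ 0.00589167, n = 270
FV = $819.71 × ((1 + 0.0707/12)^270 − 1) / (0.0707/12)
FV = $819.71 × 659.333772
FV = $540,462.49

FV = PMT × ((1+r)^n - 1)/r = $540,462.49


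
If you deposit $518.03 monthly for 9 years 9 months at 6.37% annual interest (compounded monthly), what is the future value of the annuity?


Future value of an ordinary annuity: FV = PMT × ((1 + r)^n − 1) / r
Monthly rate r = 0.0637/12 ≈ 0.00530833, n = 117
FV = $518.03 × ((1 + 0.0637/12)^117 − 1) / (0.0637/12)
FV = $518.03 × 161.608760
FV = $83,718.19

FV = PMT × ((1+r)^n - 1)/r = $83,718.19


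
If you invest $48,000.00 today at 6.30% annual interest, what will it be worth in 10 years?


Future value formula: FV = PV × (1 + r)^t
FV = $48,000.00 × (1 + 0.063)^10
FV = $48,000.00 × 1.8421825
FV = $88,424.76

FV = PV × (1 + r)^t = $88,424.76


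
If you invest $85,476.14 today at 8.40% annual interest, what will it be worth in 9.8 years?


Future value formula: FV = PV × (1 + r)^t
FV = $85,476.14 × (1 + 0.084)^9.8
FV = $85,476.14 × 2.20438256
FV = $188,422.11

FV = PV × (1 + r)^t = $188,422.11


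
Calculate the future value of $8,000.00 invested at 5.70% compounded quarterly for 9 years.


Compound interest formula: A = P(1 + r/n)^(nt)
A = $8,000.00 × (1 + 0.057/4)^(4 × 9)
Growth factor: (1 + 0.057/4)^36 = 1.664258
A = $8,000.00 × 1.664258
A = $13,314.06

A = P(1 + r/n)^(nt) = $13,314.06


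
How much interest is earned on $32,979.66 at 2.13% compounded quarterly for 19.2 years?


Compound interest earned = final amount − principal.
A = P(1 + r/n)^(nt) = $32,979.66 × (1 + 0.0213/4)^(4 × 19.2) = $49,588.85
Interest = A − P = $49,588.85 − $32,979.66 = $16,609.19

Interest = A - P = $16,609.19


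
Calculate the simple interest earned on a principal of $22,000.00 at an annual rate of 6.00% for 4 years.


Simple interest formula: I = P × r × t
I = $22,000.00 × 0.06 × 4
I = $5,280.00

I = P × r × t = $5,280.00


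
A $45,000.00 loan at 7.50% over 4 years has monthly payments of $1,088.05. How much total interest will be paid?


Total paid over the life of the loan = PMT × n.
Total paid = $1,088.05 × 48 = $52,226.40
Total interest = total paid − principal = $52,226.40 − $45,000.00 = $7,226.40

Total interest = (PMT × n) - PV = $7,226.40


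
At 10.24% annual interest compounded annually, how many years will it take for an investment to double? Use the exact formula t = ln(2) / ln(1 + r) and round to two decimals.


Doubling condition: (1 + r)^t = 2
Take ln of both sides: t × ln(1 + r) = ln(2)
t = ln(2) / ln(1 + r)
t = 0.693147 / 0.097490
t = 7.11

t = ln(2) / ln(1 + r) = 7.11 years


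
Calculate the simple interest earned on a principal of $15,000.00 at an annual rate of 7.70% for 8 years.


Simple interest formula: I = P × r × t
I = $15,000.00 × 0.077 × 8
I = $9,240.00

I = P × r × t = $9,240.00


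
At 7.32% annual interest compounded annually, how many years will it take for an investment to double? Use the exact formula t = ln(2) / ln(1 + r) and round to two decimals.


Doubling condition: (1 + r)^t = 2
Take ln of both sides: t × ln(1 + r) = ln(2)
t = ln(2) / ln(1 + r)
t = 0.693147 / 0.070645
t = 9.81

t = ln(2) / ln(1 + r) = 9.81 years


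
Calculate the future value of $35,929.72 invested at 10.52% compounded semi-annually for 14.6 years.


Compound interest formula: A = P(1 + r/n)^(nt)
A = $35,929.72 × (1 + 0.1052/2)^(2 × 14.6)
Growth factor: (1 + 0.1052/2)^29.2 = 4.4677646
A = $35,929.72 × 4.4677646
A = $160,525.53

A = P(1 + r/n)^(nt) = $160,525.53


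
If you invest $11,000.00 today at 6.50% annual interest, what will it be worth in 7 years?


Future value formula: FV = PV × (1 + r)^t
FV = $11,000.00 × (1 + 0.065)^7
FV = $11,000.00 × 1.5539865
FV = $17,093.85

FV = PV × (1 + r)^t = $17,093.85


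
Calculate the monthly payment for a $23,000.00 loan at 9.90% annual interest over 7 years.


Loan payment formula: PMT = PV × r / (1 − (1 + r)^(−n))
Monthly rate r = 0.099/12 = 0.00825, n = 84 months
Denominator: 1 − (1 + 0.099/12)^(−84) = 0.498503
PMT = $23,000.00 × (0.099/12) / 0.498503
PMT = $380.64 per month

PMT = PV × r / (1-(1+r)^(-n)) = $380.64/month


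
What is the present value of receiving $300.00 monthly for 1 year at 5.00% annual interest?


Present value of an ordinary annuity: PV = PMT × (1 − (1 + r)^(−n)) / r
Monthly rate r = 0.05/12 ≈ 0.00416667, n = 12
PV = $300.00 × (1 − (1 + 0.05/12)^(−12)) / (0.05/12)
PV = $300.00 × 11.681222
PV = $3,504.37

PV = PMT × (1-(1+r)^(-n))/r = $3,504.37


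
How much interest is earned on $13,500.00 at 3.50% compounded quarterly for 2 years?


Compound interest earned = final amount − principal.
A = P(1 + r/n)^(nt) = $13,500.00 × (1 + 0.035/4)^(4 × 2) = $14,474.45
Interest = A − P = $14,474.45 − $13,500.00 = $974.45

Interest = A - P = $974.45


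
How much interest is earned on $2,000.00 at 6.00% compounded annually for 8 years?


Compound interest earned = final amount − principal.
A = P(1 + r/n)^(nt) = $2,000.00 × (1 + 0.06/1)^(1 × 8) = $3,187.70
Interest = A − P = $3,187.70 − $2,000.00 = $1,187.70

Interest = A - P = $1,187.70


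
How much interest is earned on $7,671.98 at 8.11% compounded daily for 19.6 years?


Compound interest earned = final amount − principal.
A = P(1 + r/n)^(nt) = $7,671.98 × (1 + 0.0811/365)^(365 × 19.6) = $37,598.27
Interest = A − P = $37,598.27 − $7,671.98 = $29,926.29

Interest = A - P = $29,926.29


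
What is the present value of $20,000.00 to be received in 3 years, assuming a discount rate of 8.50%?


Present value formula: PV = FV / (1 + r)^t
PV = $20,000.00 / (1 + 0.085)^3
PV = $20,000.00 / 1.277289
PV = $15,658.16

PV = FV / (1 + r)^t = $15,658.16


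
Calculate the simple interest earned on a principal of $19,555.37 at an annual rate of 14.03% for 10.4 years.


Simple interest formula: I = P × r × t
I = $19,555.37 × 0.1403 × 10.4
I = $28,533.63

I = P × r × t = $28,533.63


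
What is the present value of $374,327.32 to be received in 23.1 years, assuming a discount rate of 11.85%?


Present value formula: PV = FV / (1 + r)^t
PV = $374,327.32 / (1 + 0.1185)^23.1
PV = $374,327.32 / 13.288970
PV = $28,168.27

PV = FV / (1 + r)^t = $28,168.27


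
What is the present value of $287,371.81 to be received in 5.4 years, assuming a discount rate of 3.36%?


Present value formula: PV = FV / (1 + r)^t
PV = $287,371.81 / (1 + 0.0336)^5.4
PV = $287,371.81 / 1.19537317
PV = $240,403.43

PV = FV / (1 + r)^t = $240,403.43


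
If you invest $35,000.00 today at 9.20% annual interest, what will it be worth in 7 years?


Future value formula: FV = PV × (1 + r)^t
FV = $35,000.00 × (1 + 0.092)^7
FV = $35,000.00 × 1.8516482
FV = $64,807.69

FV = PV × (1 + r)^t = $64,807.69


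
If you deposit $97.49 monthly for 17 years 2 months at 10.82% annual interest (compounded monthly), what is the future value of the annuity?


Future value of an ordinary annuity: FV = PMT × ((1 + r)^n − 1) / r
Monthly rate r = 0.1082/12 ≈ 0.00901667, n = 206
FV = $97.49 × ((1 + 0.1082/12)^206 − 1) / (0.1082/12)
FV = $97.49 × 593.806803
FV = $57,890.23

FV = PMT × ((1+r)^n - 1)/r = $57,890.23


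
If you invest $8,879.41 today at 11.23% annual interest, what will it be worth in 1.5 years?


Future value formula: FV = PV × (1 + r)^t
FV = $8,879.41 × (1 + 0.1123)^1.5
FV = $8,879.41 × 1.173094
FV = $10,416.38

FV = PV × (1 + r)^t = $10,416.38


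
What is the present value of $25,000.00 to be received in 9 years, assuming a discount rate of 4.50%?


Present value formula: PV = FV / (1 + r)^t
PV = $25,000.00 / (1 + 0.045)^9
PV = $25,000.00 / 1.486095
PV = $16,822.61

PV = FV / (1 + r)^t = $16,822.61


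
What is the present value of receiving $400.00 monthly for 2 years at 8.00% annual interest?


Present value of an ordinary annuity: PV = PMT × (1 − (1 + r)^(−n)) / r
Monthly rate r = 0.08/12 ≈ 0.00666667, n = 24
PV = $400.00 × (1 − (1 + 0.08/12)^(−24)) / (0.08/12)
PV = $400.00 × 22.110544
PV = $8,844.22

PV = PMT × (1-(1+r)^(-n))/r = $8,844.22


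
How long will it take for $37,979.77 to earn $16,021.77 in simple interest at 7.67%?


Rearrange the simple interest formula for t:
I = P × r × t  ⇒  t = I / (P × r)
t = $16,021.77 / ($37,979.77 × 0.0767)
t = 5.5

t = I/(P×r) = 5.5 years


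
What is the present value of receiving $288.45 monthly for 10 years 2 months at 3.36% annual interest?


Present value of an ordinary annuity: PV = PMT × (1 − (1 + r)^(−n)) / r
Monthly rate r = 0.0336/12 = 0.0028, n = 122
PV = $288.45 × (1 − (1 + 0.0336/12)^(−122)) / (0.0336/12)
PV = $288.45 × 103.224392
PV = $29,775.08

PV = PMT × (1-(1+r)^(-n))/r = $29,775.08


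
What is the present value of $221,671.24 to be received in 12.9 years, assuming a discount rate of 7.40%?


Present value formula: PV = FV / (1 + r)^t
PV = $221,671.24 / (1 + 0.074)^12.9
PV = $221,671.24 / 2.5116275
PV = $88,258.01

PV = FV / (1 + r)^t = $88,258.01


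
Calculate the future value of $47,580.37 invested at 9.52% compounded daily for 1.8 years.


Compound interest formula: A = P(1 + r/n)^(nt)
A = $47,580.37 × (1 + 0.0952/365)^(365 × 1.8)
Growth factor: (1 + 0.0952/365)^657 = 1.1868914
A = $47,580.37 × 1.1868914
A = $56,472.73

A = P(1 + r/n)^(nt) = $56,472.73


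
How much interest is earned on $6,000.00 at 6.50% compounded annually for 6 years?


Compound interest earned = final amount − principal.
A = P(1 + r/n)^(nt) = $6,000.00 × (1 + 0.065/1)^(1 × 6) = $8,754.85
Interest = A − P = $8,754.85 − $6,000.00 = $2,754.85

Interest = A - P = $2,754.85


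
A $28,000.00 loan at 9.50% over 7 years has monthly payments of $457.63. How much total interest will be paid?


Total paid over the life of the loan = PMT × n.
Total paid = $457.63 × 84 = $38,440.92
Total interest = total paid − principal = $38,440.92 − $28,000.00 = $10,440.92

Total interest = (PMT × n) - PV = $10,440.92


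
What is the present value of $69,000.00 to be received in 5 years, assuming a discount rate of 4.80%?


Present value formula: PV = FV / (1 + r)^t
PV = $69,000.00 / (1 + 0.048)^5
PV = $69,000.00 / 1.2641727
PV = $54,581.15

PV = FV / (1 + r)^t = $54,581.15


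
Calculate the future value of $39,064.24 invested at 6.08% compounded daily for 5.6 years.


Compound interest formula: A = P(1 + r/n)^(nt)
A = $39,064.24 × (1 + 0.0608/365)^(365 × 5.6)
Growth factor: (1 + 0.0608/365)^2044 = 1.4055823
A = $39,064.24 × 1.4055823
A = $54,908.00

A = P(1 + r/n)^(nt) = $54,908.00


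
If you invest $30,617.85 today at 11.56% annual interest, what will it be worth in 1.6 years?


Future value formula: FV = PV × (1 + r)^t
FV = $30,617.85 × (1 + 0.1156)^1.6
FV = $30,617.85 × 1.1912793
FV = $36,474.41

FV = PV × (1 + r)^t = $36,474.41


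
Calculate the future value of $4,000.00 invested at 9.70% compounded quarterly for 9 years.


Compound interest formula: A = P(1 + r/n)^(nt)
A = $4,000.00 × (1 + 0.097/4)^(4 × 9)
Growth factor: (1 + 0.097/4)^36 = 2.369273
A = $4,000.00 × 2.369273
A = $9,477.09

A = P(1 + r/n)^(nt) = $9,477.09


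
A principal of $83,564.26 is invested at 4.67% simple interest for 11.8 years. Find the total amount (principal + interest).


Total amount formula: A = P(1 + rt) = P + P·r·t
Interest: I = P × r × t = $83,564.26 × 0.0467 × 11.8 = $46,048.92
A = P + I = $83,564.26 + $46,048.92 = $129,613.18

A = P + I = P(1 + rt) = $129,613.18


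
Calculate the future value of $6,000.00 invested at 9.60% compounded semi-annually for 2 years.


Compound interest formula: A = P(1 + r/n)^(nt)
A = $6,000.00 × (1 + 0.096/2)^(2 × 2)
Growth factor: (1 + 0.096/2)^4 = 1.206272
A = $6,000.00 × 1.206272
A = $7,237.63

A = P(1 + r/n)^(nt) = $7,237.63


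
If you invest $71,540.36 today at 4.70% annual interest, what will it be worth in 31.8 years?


Future value formula: FV = PV × (1 + r)^t
FV = $71,540.36 × (1 + 0.047)^31.8
FV = $71,540.36 × 4.3082855
FV = $308,216.30

FV = PV × (1 + r)^t = $308,216.30


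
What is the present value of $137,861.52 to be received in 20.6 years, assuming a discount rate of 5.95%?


Present value formula: PV = FV / (1 + r)^t
PV = $137,861.52 / (1 + 0.0595)^20.6
PV = $137,861.52 / 3.289121
PV = $41,914.40

PV = FV / (1 + r)^t = $41,914.40


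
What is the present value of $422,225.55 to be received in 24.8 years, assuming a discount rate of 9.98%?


Present value formula: PV = FV / (1 + r)^t
PV = $422,225.55 / (1 + 0.0998)^24.8
PV = $422,225.55 / 10.582302
PV = $39,899.22

PV = FV / (1 + r)^t = $39,899.22


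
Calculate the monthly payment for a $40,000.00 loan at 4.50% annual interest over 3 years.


Loan payment formula: PMT = PV × r / (1 − (1 + r)^(−n))
Monthly rate r = 0.045/12 = 0.00375, n = 36 months
Denominator: 1 − (1 + 0.045/12)^(−36) = 0.126063
PMT = $40,000.00 × (0.045/12) / 0.126063
PMT = $1,189.88 per month

PMT = PV × r / (1-(1+r)^(-n)) = $1,189.88/month


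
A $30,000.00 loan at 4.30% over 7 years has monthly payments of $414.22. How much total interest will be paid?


Total paid over the life of the loan = PMT × n.
Total paid = $414.22 × 84 = $34,794.48
Total interest = total paid − principal = $34,794.48 − $30,000.00 = $4,794.48

Total interest = (PMT × n) - PV = $4,794.48


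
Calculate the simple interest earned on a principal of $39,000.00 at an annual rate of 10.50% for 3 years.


Simple interest formula: I = P × r × t
I = $39,000.00 × 0.105 × 3
I = $12,285.00

I = P × r × t = $12,285.00


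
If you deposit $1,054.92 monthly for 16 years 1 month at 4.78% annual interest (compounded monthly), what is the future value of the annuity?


Future value of an ordinary annuity: FV = PMT × ((1 + r)^n − 1) / r
Monthly rate r = 0.0478/12 ≈ 0.00398333, n = 193
FV = $1,054.92 × ((1 + 0.0478/12)^193 − 1) / (0.0478/12)
FV = $1,054.92 × 289.669071
FV = $305,577.70

FV = PMT × ((1+r)^n - 1)/r = $305,577.70


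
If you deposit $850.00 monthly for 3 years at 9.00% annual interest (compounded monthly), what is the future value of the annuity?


Future value of an ordinary annuity: FV = PMT × ((1 + r)^n − 1) / r
Monthly rate r = 0.09/12 = 0.0075, n = 36
FV = $850.00 × ((1 + 0.09/12)^36 − 1) / (0.09/12)
FV = $850.00 × 41.152716
FV = $34,979.81

FV = PMT × ((1+r)^n - 1)/r = $34,979.81


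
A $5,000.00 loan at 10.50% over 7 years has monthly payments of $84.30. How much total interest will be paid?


Total paid over the life of the loan = PMT × n.
Total paid = $84.30 × 84 = $7,081.20
Total interest = total paid − principal = $7,081.20 − $5,000.00 = $2,081.20

Total interest = (PMT × n) - PV = $2,081.20


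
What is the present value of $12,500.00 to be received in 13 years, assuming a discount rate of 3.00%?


Present value formula: PV = FV / (1 + r)^t
PV = $12,500.00 / (1 + 0.03)^13
PV = $12,500.00 / 1.468534
PV = $8,511.89

PV = FV / (1 + r)^t = $8,511.89


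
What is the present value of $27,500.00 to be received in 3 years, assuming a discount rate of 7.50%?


Present value formula: PV = FV / (1 + r)^t
PV = $27,500.00 / (1 + 0.075)^3
PV = $27,500.00 / 1.2422969
PV = $22,136.42

PV = FV / (1 + r)^t = $22,136.42


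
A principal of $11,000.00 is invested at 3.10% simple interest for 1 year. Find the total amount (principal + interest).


Total amount formula: A = P(1 + rt) = P + P·r·t
Interest: I = P × r × t = $11,000.00 × 0.031 × 1 = $341.00
A = P + I = $11,000.00 + $341.00 = $11,341.00

A = P + I = P(1 + rt) = $11,341.00


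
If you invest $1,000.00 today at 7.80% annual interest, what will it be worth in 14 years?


Future value formula: FV = PV × (1 + r)^t
FV = $1,000.00 × (1 + 0.078)^14
FV = $1,000.00 × 2.861954
FV = $2,861.95

FV = PV × (1 + r)^t = $2,861.95


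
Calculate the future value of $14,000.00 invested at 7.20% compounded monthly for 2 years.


Compound interest formula: A = P(1 + r/n)^(nt)
A = $14,000.00 × (1 + 0.072/12)^(12 × 2)
Growth factor: (1 + 0.072/12)^24 = 1.154387
A = $14,000.00 × 1.154387
A = $16,161.42

A = P(1 + r/n)^(nt) = $16,161.42


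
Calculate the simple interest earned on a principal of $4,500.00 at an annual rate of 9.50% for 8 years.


Simple interest formula: I = P × r × t
I = $4,500.00 × 0.095 × 8
I = $3,420.00

I = P × r × t = $3,420.00


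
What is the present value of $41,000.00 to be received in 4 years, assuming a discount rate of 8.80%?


Present value formula: PV = FV / (1 + r)^t
PV = $41,000.00 / (1 + 0.088)^4
PV = $41,000.00 / 1.401250
PV = $29,259.59

PV = FV / (1 + r)^t = $29,259.59


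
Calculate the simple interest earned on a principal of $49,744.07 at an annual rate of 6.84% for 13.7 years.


Simple interest formula: I = P × r × t
I = $49,744.07 × 0.0684 × 13.7
I = $46,614.17

I = P × r × t = $46,614.17


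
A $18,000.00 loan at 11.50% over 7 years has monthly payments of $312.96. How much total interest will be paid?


Total paid over the life of the loan = PMT × n.
Total paid = $312.96 × 84 = $26,288.64
Total interest = total paid − principal = $26,288.64 − $18,000.00 = $8,288.64

Total interest = (PMT × n) - PV = $8,288.64


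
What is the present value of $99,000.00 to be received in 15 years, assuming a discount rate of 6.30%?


Present value formula: PV = FV / (1 + r)^t
PV = $99,000.00 / (1 + 0.063)^15
PV = $99,000.00 / 2.5003394
PV = $39,594.62

PV = FV / (1 + r)^t = $39,594.62


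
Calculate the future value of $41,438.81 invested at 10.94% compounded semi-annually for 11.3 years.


Compound interest formula: A = P(1 + r/n)^(nt)
A = $41,438.81 × (1 + 0.1094/2)^(2 × 11.3)
Growth factor: (1 + 0.1094/2)^22.6 = 3.3320705
A = $41,438.81 × 3.3320705
A = $138,077.04

A = P(1 + r/n)^(nt) = $138,077.04


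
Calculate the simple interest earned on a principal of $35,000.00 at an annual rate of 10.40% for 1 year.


Simple interest formula: I = P × r × t
I = $35,000.00 × 0.104 × 1
I = $3,640.00

I = P × r × t = $3,640.00


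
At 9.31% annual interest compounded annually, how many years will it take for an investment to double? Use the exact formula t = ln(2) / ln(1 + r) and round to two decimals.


Doubling condition: (1 + r)^t = 2
Take ln of both sides: t × ln(1 + r) = ln(2)
t = ln(2) / ln(1 + r)
t = 0.693147 / 0.089018
t = 7.79

t = ln(2) / ln(1 + r) = 7.79 years


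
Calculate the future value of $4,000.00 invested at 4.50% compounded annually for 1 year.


Compound interest formula: A = P(1 + r/n)^(nt)
A = $4,000.00 × (1 + 0.045/1)^(1 × 1)
Growth factor: (1 + 0.045/1)^1 = 1.045000
A = $4,000.00 × 1.045000
A = $4,180.00

A = P(1 + r/n)^(nt) = $4,180.00


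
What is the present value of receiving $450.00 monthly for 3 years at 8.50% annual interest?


Present value of an ordinary annuity: PV = PMT × (1 − (1 + r)^(−n)) / r
Monthly rate r = 0.085/12 ≈ 0.00708333, n = 36
PV = $450.00 × (1 − (1 + 0.085/12)^(−36)) / (0.085/12)
PV = $450.00 × 31.678112
PV = $14,255.15

PV = PMT × (1-(1+r)^(-n))/r = $14,255.15


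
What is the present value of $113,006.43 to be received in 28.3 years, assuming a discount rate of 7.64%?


Present value formula: PV = FV / (1 + r)^t
PV = $113,006.43 / (1 + 0.0764)^28.3
PV = $113,006.43 / 8.032586
PV = $14,068.50

PV = FV / (1 + r)^t = $14,068.50


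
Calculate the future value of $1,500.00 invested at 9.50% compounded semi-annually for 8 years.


Compound interest formula: A = P(1 + r/n)^(nt)
A = $1,500.00 × (1 + 0.095/2)^(2 × 8)
Growth factor: (1 + 0.095/2)^16 = 2.101186
A = $1,500.00 × 2.101186
A = $3,151.78

A = P(1 + r/n)^(nt) = $3,151.78


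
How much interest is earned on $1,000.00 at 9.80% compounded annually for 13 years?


Compound interest earned = final amount − principal.
A = P(1 + r/n)^(nt) = $1,000.00 × (1 + 0.098/1)^(1 × 13) = $3,371.56
Interest = A − P = $3,371.56 − $1,000.00 = $2,371.56

Interest = A - P = $2,371.56


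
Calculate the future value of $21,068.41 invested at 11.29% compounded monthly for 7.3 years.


Compound interest formula: A = P(1 + r/n)^(nt)
A = $21,068.41 × (1 + 0.1129/12)^(12 × 7.3)
Growth factor: (1 + 0.1129/12)^87.6 = 2.271220
A = $21,068.41 × 2.271220
A = $47,850.99

A = P(1 + r/n)^(nt) = $47,850.99


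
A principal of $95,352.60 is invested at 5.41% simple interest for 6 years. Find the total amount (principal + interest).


Total amount formula: A = P(1 + rt) = P + P·r·t
Interest: I = P × r × t = $95,352.60 × 0.0541 × 6 = $30,951.45
A = P + I = $95,352.60 + $30,951.45 = $126,304.05

A = P + I = P(1 + rt) = $126,304.05


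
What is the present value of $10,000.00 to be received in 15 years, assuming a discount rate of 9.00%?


Present value formula: PV = FV / (1 + r)^t
PV = $10,000.00 / (1 + 0.09)^15
PV = $10,000.00 / 3.642482
PV = $2,745.38

PV = FV / (1 + r)^t = $2,745.38


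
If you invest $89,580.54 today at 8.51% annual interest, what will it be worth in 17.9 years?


Future value formula: FV = PV × (1 + r)^t
FV = $89,580.54 × (1 + 0.0851)^17.9
FV = $89,580.54 × 4.31428436
FV = $386,475.92

FV = PV × (1 + r)^t = $386,475.92


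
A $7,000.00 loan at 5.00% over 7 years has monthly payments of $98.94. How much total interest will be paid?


Total paid over the life of the loan = PMT × n.
Total paid = $98.94 × 84 = $8,310.96
Total interest = total paid − principal = $8,310.96 − $7,000.00 = $1,310.96

Total interest = (PMT × n) - PV = $1,310.96


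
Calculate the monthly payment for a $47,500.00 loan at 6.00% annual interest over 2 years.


Loan payment formula: PMT = PV × r / (1 − (1 + r)^(−n))
Monthly rate r = 0.06/12 = 0.005, n = 24 months
Denominator: 1 − (1 + 0.06/12)^(−24) = 0.1128143
PMT = $47,500.00 × (0.06/12) / 0.1128143
PMT = $2,105.23 per month

PMT = PV × r / (1-(1+r)^(-n)) = $2,105.23/month


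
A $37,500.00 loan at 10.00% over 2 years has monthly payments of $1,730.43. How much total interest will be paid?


Total paid over the life of the loan = PMT × n.
Total paid = $1,730.43 × 24 = $41,530.32
Total interest = total paid − principal = $41,530.32 − $37,500.00 = $4,030.32

Total interest = (PMT × n) - PV = $4,030.32


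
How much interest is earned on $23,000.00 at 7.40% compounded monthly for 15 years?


Compound interest earned = final amount − principal.
A = P(1 + r/n)^(nt) = $23,000.00 × (1 + 0.074/12)^(12 × 15) = $69,552.77
Interest = A − P = $69,552.77 − $23,000.00 = $46,552.77

Interest = A - P = $46,552.77


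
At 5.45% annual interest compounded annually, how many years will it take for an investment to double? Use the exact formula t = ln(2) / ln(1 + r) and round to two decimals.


Doubling condition: (1 + r)^t = 2
Take ln of both sides: t × ln(1 + r) = ln(2)
t = ln(2) / ln(1 + r)
t = 0.693147 / 0.053067
t = 13.06

t = ln(2) / ln(1 + r) = 13.06 years


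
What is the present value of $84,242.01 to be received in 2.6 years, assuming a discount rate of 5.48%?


Present value formula: PV = FV / (1 + r)^t
PV = $84,242.01 / (1 + 0.0548)^2.6
PV = $84,242.01 / 1.1487944
PV = $73,330.80

PV = FV / (1 + r)^t = $73,330.80


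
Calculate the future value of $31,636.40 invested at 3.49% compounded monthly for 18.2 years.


Compound interest formula: A = P(1 + r/n)^(nt)
A = $31,636.40 × (1 + 0.0349/12)^(12 × 18.2)
Growth factor: (1 + 0.0349/12)^218.4 = 1.885623
A = $31,636.40 × 1.885623
A = $59,654.32

A = P(1 + r/n)^(nt) = $59,654.32


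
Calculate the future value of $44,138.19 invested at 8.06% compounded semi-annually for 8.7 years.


Compound interest formula: A = P(1 + r/n)^(nt)
A = $44,138.19 × (1 + 0.0806/2)^(2 × 8.7)
Growth factor: (1 + 0.0806/2)^17.4 = 1.9886558
A = $44,138.19 × 1.9886558
A = $87,775.67

A = P(1 + r/n)^(nt) = $87,775.67


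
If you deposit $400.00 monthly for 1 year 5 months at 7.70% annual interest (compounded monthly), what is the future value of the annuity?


Future value of an ordinary annuity: FV = PMT × ((1 + r)^n − 1) / r
Monthly rate r = 0.077/12 ≈ 0.00641667, n = 17
FV = $400.00 × ((1 + 0.077/12)^17 − 1) / (0.077/12)
FV = $400.00 × 17.901304
FV = $7,160.52

FV = PMT × ((1+r)^n - 1)/r = $7,160.52


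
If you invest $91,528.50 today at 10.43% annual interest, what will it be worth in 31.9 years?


Future value formula: FV = PV × (1 + r)^t
FV = $91,528.50 × (1 + 0.1043)^31.9
FV = $91,528.50 × 23.68522977
FV = $2,167,873.55

FV = PV × (1 + r)^t = $2,167,873.55


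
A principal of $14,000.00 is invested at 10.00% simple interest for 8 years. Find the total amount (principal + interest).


Total amount formula: A = P(1 + rt) = P + P·r·t
Interest: I = P × r × t = $14,000.00 × 0.1 × 8 = $11,200.00
A = P + I = $14,000.00 + $11,200.00 = $25,200.00

A = P + I = P(1 + rt) = $25,200.00


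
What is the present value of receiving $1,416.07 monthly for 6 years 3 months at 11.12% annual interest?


Present value of an ordinary annuity: PV = PMT × (1 − (1 + r)^(−n)) / r
Monthly rate r = 0.1112/12 ≈ 0.00926667, n = 75
PV = $1,416.07 × (1 − (1 + 0.1112/12)^(−75)) / (0.1112/12)
PV = $1,416.07 × 53.884074
PV = $76,303.62

PV = PMT × (1-(1+r)^(-n))/r = $76,303.62


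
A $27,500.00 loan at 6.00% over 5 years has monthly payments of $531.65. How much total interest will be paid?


Total paid over the life of the loan = PMT × n.
Total paid = $531.65 × 60 = $31,899.00
Total interest = total paid − principal = $31,899.00 − $27,500.00 = $4,399.00

Total interest = (PMT × n) - PV = $4,399.00


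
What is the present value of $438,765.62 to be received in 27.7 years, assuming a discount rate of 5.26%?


Present value formula: PV = FV / (1 + r)^t
PV = $438,765.62 / (1 + 0.0526)^27.7
PV = $438,765.62 / 4.1370925
PV = $106,056.52

PV = FV / (1 + r)^t = $106,056.52


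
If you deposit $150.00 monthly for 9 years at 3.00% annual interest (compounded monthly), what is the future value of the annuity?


Future value of an ordinary annuity: FV = PMT × ((1 + r)^n − 1) / r
Monthly rate r = 0.03/12 = 0.0025, n = 108
FV = $150.00 × ((1 + 0.03/12)^108 − 1) / (0.03/12)
FV = $150.00 × 123.809259
FV = $18,571.39

FV = PMT × ((1+r)^n - 1)/r = $18,571.39


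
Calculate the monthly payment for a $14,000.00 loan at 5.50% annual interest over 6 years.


Loan payment formula: PMT = PV × r / (1 − (1 + r)^(−n))
Monthly rate r = 0.055/12 ≈ 0.00458333, n = 72 months
Denominator: 1 − (1 + 0.055/12)^(−72) = 0.280534
PMT = $14,000.00 × (0.055/12) / 0.280534
PMT = $228.73 per month

PMT = PV × r / (1-(1+r)^(-n)) = $228.73/month


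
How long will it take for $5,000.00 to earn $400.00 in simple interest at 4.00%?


Rearrange the simple interest formula for t:
I = P × r × t  ⇒  t = I / (P × r)
t = $400.00 / ($5,000.00 × 0.04)
t = 2

t = I/(P×r) = 2 years


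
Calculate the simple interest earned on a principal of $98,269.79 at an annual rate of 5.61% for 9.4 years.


Simple interest formula: I = P × r × t
I = $98,269.79 × 0.0561 × 9.4
I = $51,821.59

I = P × r × t = $51,821.59


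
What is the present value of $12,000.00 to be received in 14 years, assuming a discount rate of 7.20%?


Present value formula: PV = FV / (1 + r)^t
PV = $12,000.00 / (1 + 0.072)^14
PV = $12,000.00 / 2.6468358
PV = $4,533.72

PV = FV / (1 + r)^t = $4,533.72


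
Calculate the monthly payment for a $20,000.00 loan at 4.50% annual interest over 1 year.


Loan payment formula: PMT = PV × r / (1 − (1 + r)^(−n))
Monthly rate r = 0.045/12 = 0.00375, n = 12 months
Denominator: 1 − (1 + 0.045/12)^(−12) = 0.043922
PMT = $20,000.00 × (0.045/12) / 0.043922
PMT = $1,707.57 per month

PMT = PV × r / (1-(1+r)^(-n)) = $1,707.57/month


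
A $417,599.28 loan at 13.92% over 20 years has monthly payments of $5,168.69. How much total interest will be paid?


Total paid over the life of the loan = PMT × n.
Total paid = $5,168.69 × 240 = $1,240,485.60
Total interest = total paid − principal = $1,240,485.60 − $417,599.28 = $822,886.32

Total interest = (PMT × n) - PV = $822,886.32


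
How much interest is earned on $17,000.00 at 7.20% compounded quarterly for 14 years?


Compound interest earned = final amount − principal.
A = P(1 + r/n)^(nt) = $17,000.00 × (1 + 0.072/4)^(4 × 14) = $46,166.24
Interest = A − P = $46,166.24 − $17,000.00 = $29,166.24

Interest = A - P = $29,166.24


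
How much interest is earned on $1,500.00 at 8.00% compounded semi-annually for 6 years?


Compound interest earned = final amount − principal.
A = P(1 + r/n)^(nt) = $1,500.00 × (1 + 0.08/2)^(2 × 6) = $2,401.55
Interest = A − P = $2,401.55 − $1,500.00 = $901.55

Interest = A - P = $901.55


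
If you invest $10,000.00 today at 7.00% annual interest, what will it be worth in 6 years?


Future value formula: FV = PV × (1 + r)^t
FV = $10,000.00 × (1 + 0.07)^6
FV = $10,000.00 × 1.500730
FV = $15,007.30

FV = PV × (1 + r)^t = $15,007.30


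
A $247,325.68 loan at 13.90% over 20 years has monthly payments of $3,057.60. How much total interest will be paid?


Total paid over the life of the loan = PMT × n.
Total paid = $3,057.60 × 240 = $733,824.00
Total interest = total paid − principal = $733,824.00 − $247,325.68 = $486,498.32

Total interest = (PMT × n) - PV = $486,498.32


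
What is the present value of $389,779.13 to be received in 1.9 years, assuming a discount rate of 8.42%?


Present value formula: PV = FV / (1 + r)^t
PV = $389,779.13 / (1 + 0.0842)^1.9
PV = $389,779.13 / 1.166025
PV = $334,280.25

PV = FV / (1 + r)^t = $334,280.25


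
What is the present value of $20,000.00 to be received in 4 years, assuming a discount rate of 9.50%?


Present value formula: PV = FV / (1 + r)^t
PV = $20,000.00 / (1 + 0.095)^4
PV = $20,000.00 / 1.437661
PV = $13,911.49

PV = FV / (1 + r)^t = $13,911.49


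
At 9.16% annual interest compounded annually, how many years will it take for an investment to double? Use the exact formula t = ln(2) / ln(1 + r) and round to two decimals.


Doubling condition: (1 + r)^t = 2
Take ln of both sides: t × ln(1 + r) = ln(2)
t = ln(2) / ln(1 + r)
t = 0.693147 / 0.087645
t = 7.91

t = ln(2) / ln(1 + r) = 7.91 years


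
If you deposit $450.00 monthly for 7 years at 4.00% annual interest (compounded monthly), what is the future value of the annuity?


Future value of an ordinary annuity: FV = PMT × ((1 + r)^n − 1) / r
Monthly rate r = 0.04/12 ≈ 0.00333333, n = 84
FV = $450.00 × ((1 + 0.04/12)^84 − 1) / (0.04/12)
FV = $450.00 × 96.754159
FV = $43,539.37

FV = PMT × ((1+r)^n - 1)/r = $43,539.37


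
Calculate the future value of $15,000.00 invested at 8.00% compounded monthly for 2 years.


Compound interest formula: A = P(1 + r/n)^(nt)
A = $15,000.00 × (1 + 0.08/12)^(12 × 2)
Growth factor: (1 + 0.08/12)^24 = 1.172888
A = $15,000.00 × 1.172888
A = $17,593.32

A = P(1 + r/n)^(nt) = $17,593.32


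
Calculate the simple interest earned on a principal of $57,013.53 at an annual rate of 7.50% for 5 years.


Simple interest formula: I = P × r × t
I = $57,013.53 × 0.075 × 5
I = $21,380.07

I = P × r × t = $21,380.07


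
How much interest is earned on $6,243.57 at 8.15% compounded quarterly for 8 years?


Compound interest earned = final amount − principal.
A = P(1 + r/n)^(nt) = $6,243.57 × (1 + 0.0815/4)^(4 × 8) = $11,905.48
Interest = A − P = $11,905.48 − $6,243.57 = $5,661.91

Interest = A - P = $5,661.91


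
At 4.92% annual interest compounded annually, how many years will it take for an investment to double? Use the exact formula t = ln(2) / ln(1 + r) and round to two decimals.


Doubling condition: (1 + r)^t = 2
Take ln of both sides: t × ln(1 + r) = ln(2)
t = ln(2) / ln(1 + r)
t = 0.693147 / 0.048028
t = 14.43

t = ln(2) / ln(1 + r) = 14.43 years


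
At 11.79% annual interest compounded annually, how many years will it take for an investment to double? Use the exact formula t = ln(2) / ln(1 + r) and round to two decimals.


Doubling condition: (1 + r)^t = 2
Take ln of both sides: t × ln(1 + r) = ln(2)
t = ln(2) / ln(1 + r)
t = 0.693147 / 0.111452
t = 6.22

t = ln(2) / ln(1 + r) = 6.22 years


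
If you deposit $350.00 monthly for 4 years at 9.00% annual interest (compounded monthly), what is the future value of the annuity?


Future value of an ordinary annuity: FV = PMT × ((1 + r)^n − 1) / r
Monthly rate r = 0.09/12 = 0.0075, n = 48
FV = $350.00 × ((1 + 0.09/12)^48 − 1) / (0.09/12)
FV = $350.00 × 57.520711
FV = $20,132.25

FV = PMT × ((1+r)^n - 1)/r = $20,132.25


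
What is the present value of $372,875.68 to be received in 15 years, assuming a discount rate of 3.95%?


Present value formula: PV = FV / (1 + r)^t
PV = $372,875.68 / (1 + 0.0395)^15
PV = $372,875.68 / 1.7879995
PV = $208,543.50

PV = FV / (1 + r)^t = $208,543.50


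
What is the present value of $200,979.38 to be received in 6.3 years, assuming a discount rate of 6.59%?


Present value formula: PV = FV / (1 + r)^t
PV = $200,979.38 / (1 + 0.0659)^6.3
PV = $200,979.38 / 1.494905404
PV = $134,442.87

PV = FV / (1 + r)^t = $134,442.87


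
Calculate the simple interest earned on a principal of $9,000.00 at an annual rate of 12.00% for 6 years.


Simple interest formula: I = P × r × t
I = $9,000.00 × 0.12 × 6
I = $6,480.00

I = P × r × t = $6,480.00


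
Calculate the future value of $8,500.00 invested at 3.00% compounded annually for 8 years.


Compound interest formula: A = P(1 + r/n)^(nt)
A = $8,500.00 × (1 + 0.03/1)^(1 × 8)
Growth factor: (1 + 0.03/1)^8 = 1.2667701
A = $8,500.00 × 1.2667701
A = $10,767.55

A = P(1 + r/n)^(nt) = $10,767.55


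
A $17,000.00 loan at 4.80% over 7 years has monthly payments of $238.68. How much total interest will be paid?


Total paid over the life of the loan = PMT × n.
Total paid = $238.68 × 84 = $20,049.12
Total interest = total paid − principal = $20,049.12 − $17,000.00 = $3,049.12

Total interest = (PMT × n) - PV = $3,049.12


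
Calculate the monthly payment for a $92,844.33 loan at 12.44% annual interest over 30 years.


Loan payment formula: PMT = PV × r / (1 − (1 + r)^(−n))
Monthly rate r = 0.1244/12 ≈ 0.01036667, n = 360 months
Denominator: 1 − (1 + 0.1244/12)^(−360) = 0.975591
PMT = $92,844.33 × (0.1244/12) / 0.975591
PMT = $986.57 per month

PMT = PV × r / (1-(1+r)^(-n)) = $986.57/month
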